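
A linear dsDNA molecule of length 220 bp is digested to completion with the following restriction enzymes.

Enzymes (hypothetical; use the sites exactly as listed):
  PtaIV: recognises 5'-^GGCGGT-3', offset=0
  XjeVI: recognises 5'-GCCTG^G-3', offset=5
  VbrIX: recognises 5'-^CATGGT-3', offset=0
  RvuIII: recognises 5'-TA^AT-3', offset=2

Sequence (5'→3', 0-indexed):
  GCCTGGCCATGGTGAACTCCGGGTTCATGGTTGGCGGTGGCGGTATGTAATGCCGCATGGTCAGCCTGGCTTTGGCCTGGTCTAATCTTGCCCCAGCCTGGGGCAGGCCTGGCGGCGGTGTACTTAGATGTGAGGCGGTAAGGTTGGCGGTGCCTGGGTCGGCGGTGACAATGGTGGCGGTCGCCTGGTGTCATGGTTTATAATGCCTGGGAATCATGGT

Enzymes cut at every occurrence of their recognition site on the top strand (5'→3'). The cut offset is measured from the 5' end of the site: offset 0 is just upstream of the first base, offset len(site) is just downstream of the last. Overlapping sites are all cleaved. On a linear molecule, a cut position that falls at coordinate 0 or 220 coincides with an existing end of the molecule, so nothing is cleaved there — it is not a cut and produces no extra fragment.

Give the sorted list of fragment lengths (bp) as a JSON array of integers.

[2,2,4,4,5,5,5,6,6,6,7,7,11,11,11,11,11,12,12,13,15,16,18,20]

Per-enzyme occurrences:
  PtaIV GGCGGT/0: at [32, 38, 113, 133, 145, 160, 175] ⇒ [32, 38, 113, 133, 145, 160, 175]
  XjeVI GCCTGG/5: at [0, 63, 74, 95, 106, 151, 182, 204] ⇒ [5, 68, 79, 100, 111, 156, 187, 209]
  VbrIX CATGGT/0: at [7, 25, 55, 191, 214] ⇒ [7, 25, 55, 191, 214]
  RvuIII TAAT/2: at [47, 82, 200] ⇒ [49, 84, 202]

All cut coordinates (distinct, sorted): [5, 7, 25, 32, 38, 49, 55, 68, 79, 84, 100, 111, 113, 133, 145, 156, 160, 175, 187, 191, 202, 209, 214]

Fragment lengths:
  [0,5): 5 bp
  [5,7): 2 bp
  [7,25): 18 bp
  [25,32): 7 bp
  [32,38): 6 bp
  [38,49): 11 bp
  [49,55): 6 bp
  [55,68): 13 bp
  [68,79): 11 bp
  [79,84): 5 bp
  [84,100): 16 bp
  [100,111): 11 bp
  [111,113): 2 bp
  [113,133): 20 bp
  [133,145): 12 bp
  [145,156): 11 bp
  [156,160): 4 bp
  [160,175): 15 bp
  [175,187): 12 bp
  [187,191): 4 bp
  [191,202): 11 bp
  [202,209): 7 bp
  [209,214): 5 bp
  [214,220): 6 bp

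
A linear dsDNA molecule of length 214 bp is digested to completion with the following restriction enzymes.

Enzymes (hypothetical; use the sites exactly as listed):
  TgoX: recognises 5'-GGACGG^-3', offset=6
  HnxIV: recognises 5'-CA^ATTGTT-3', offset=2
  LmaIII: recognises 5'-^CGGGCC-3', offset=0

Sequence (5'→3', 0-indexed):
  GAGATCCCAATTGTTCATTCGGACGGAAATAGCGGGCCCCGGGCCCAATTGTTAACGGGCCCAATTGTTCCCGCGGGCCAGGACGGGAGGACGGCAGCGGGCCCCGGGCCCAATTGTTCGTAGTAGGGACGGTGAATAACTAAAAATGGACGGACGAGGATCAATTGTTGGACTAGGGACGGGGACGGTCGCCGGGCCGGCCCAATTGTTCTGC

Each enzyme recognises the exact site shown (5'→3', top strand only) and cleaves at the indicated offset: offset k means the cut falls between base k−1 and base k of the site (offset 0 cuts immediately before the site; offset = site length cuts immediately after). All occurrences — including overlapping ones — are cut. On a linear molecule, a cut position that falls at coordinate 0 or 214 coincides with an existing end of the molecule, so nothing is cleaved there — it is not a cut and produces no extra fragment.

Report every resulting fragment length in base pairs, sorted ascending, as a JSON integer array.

[3,4,6,6,7,7,8,8,8,8,8,9,10,10,10,12,13,17,19,20,21]

Per-enzyme occurrences:
  TgoX GGACGG/6: at [20, 80, 88, 126, 147, 176, 182] ⇒ [26, 86, 94, 132, 153, 182, 188]
  HnxIV CAATTGTT/2: at [7, 45, 61, 110, 161, 202] ⇒ [9, 47, 63, 112, 163, 204]
  LmaIII CGGGCC/0: at [32, 39, 55, 73, 97, 104, 192] ⇒ [32, 39, 55, 73, 97, 104, 192]

All cut coordinates (distinct, sorted): [9, 26, 32, 39, 47, 55, 63, 73, 86, 94, 97, 104, 112, 132, 153, 163, 182, 188, 192, 204]

Fragment lengths:
  [0,9): 9 bp
  [9,26): 17 bp
  [26,32): 6 bp
  [32,39): 7 bp
  [39,47): 8 bp
  [47,55): 8 bp
  [55,63): 8 bp
  [63,73): 10 bp
  [73,86): 13 bp
  [86,94): 8 bp
  [94,97): 3 bp
  [97,104): 7 bp
  [104,112): 8 bp
  [112,132): 20 bp
  [132,153): 21 bp
  [153,163): 10 bp
  [163,182): 19 bp
  [182,188): 6 bp
  [188,192): 4 bp
  [192,204): 12 bp
  [204,214): 10 bp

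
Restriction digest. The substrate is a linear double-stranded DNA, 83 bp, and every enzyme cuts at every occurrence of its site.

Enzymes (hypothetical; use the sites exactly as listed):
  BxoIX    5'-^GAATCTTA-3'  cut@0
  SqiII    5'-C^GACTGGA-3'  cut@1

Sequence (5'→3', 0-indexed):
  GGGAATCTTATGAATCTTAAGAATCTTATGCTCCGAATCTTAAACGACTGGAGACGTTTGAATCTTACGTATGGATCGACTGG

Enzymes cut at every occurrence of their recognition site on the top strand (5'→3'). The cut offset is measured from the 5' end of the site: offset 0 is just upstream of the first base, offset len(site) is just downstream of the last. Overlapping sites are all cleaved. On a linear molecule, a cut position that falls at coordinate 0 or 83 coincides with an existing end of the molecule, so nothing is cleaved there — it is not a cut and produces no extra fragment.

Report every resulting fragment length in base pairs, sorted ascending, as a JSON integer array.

[2,9,9,11,14,14,24]

Site scan:
  BxoIX GAATCTTA/0: at [2, 11, 20, 34, 59] ⇒ [2, 11, 20, 34, 59]
  SqiII CGACTGGA/1: at [44] ⇒ [45]

Pooled cuts: [2, 11, 20, 34, 45, 59]

Fragment lengths:
  [0,2): 2 bp
  [2,11): 9 bp
  [11,20): 9 bp
  [20,34): 14 bp
  [34,45): 11 bp
  [45,59): 14 bp
  [59,83): 24 bp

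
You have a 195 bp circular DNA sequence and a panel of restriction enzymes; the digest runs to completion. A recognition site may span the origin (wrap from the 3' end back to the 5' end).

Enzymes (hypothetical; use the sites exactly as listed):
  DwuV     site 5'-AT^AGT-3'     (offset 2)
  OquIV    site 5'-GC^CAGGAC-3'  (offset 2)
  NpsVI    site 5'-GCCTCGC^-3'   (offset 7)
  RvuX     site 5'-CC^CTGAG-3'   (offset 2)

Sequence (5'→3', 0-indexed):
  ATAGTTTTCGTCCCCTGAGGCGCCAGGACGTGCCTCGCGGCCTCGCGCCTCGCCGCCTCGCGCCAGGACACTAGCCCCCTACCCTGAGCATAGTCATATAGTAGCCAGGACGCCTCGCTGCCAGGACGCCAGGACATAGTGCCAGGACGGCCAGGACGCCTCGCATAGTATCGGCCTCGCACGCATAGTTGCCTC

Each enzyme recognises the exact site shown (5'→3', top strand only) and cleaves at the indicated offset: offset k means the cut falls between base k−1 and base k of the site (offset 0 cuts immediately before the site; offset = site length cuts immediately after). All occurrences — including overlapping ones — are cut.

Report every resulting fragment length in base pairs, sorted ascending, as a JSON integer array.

[2,2,3,5,6,6,7,8,8,8,8,8,8,9,9,11,12,13,13,14,15,20]

Scan for sites:
  DwuV (ATAGT, off=2): starts [0, 89, 97, 135, 164, 184] → cuts [2, 91, 99, 137, 166, 186]
  OquIV (GCCAGGAC, off=2): starts [21, 61, 103, 119, 127, 140, 149] → cuts [23, 63, 105, 121, 129, 142, 151]
  NpsVI (GCCTCGC, off=7): starts [31, 39, 46, 54, 111, 157, 173] → cuts [38, 46, 53, 61, 118, 164, 180]
  RvuX (CCCTGAG, off=2): starts [12, 81] → cuts [14, 83]

All cut coordinates (distinct, sorted): [2, 14, 23, 38, 46, 53, 61, 63, 83, 91, 99, 105, 118, 121, 129, 137, 142, 151, 164, 166, 180, 186]

Fragments:
  2→14: 12 bp
  14→23: 9 bp
  23→38: 15 bp
  38→46: 8 bp
  46→53: 7 bp
  53→61: 8 bp
  61→63: 2 bp
  63→83: 20 bp
  83→91: 8 bp
  91→99: 8 bp
  99→105: 6 bp
  105→118: 13 bp
  118→121: 3 bp
  121→129: 8 bp
  129→137: 8 bp
  137→142: 5 bp
  142→151: 9 bp
  151→164: 13 bp
  164→166: 2 bp
  166→180: 14 bp
  180→186: 6 bp
  186→2 (wrap): 195-186+2 = 11 bp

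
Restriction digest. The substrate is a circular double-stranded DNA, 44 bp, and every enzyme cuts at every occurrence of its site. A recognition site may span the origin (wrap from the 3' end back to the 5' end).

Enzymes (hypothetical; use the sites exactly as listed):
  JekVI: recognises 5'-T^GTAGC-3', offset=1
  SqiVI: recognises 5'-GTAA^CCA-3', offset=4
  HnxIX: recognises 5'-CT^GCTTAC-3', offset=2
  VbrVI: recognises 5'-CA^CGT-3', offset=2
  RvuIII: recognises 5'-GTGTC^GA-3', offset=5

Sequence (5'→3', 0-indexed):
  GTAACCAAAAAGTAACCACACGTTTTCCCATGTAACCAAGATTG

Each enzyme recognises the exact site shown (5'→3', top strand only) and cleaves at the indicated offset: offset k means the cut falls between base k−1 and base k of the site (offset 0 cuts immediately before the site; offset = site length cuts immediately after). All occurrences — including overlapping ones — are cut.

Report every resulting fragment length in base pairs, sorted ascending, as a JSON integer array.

[5,11,13,15]

Scan for sites:
  JekVI (TGTAGC, off=1): no sites
  SqiVI GTAACCA/4: at [0, 11, 31] ⇒ [4, 15, 35]
  HnxIX (CTGCTTAC, off=2): no sites
  VbrVI CACGT/2: at [18] ⇒ [20]
  RvuIII (GTGTCGA, off=5): no sites

All cut coordinates (distinct, sorted): [4, 15, 20, 35]

Fragment lengths:
  4→15: 11 bp
  15→20: 5 bp
  20→35: 15 bp
  35→4 (wrap): 44-35+4 = 13 bp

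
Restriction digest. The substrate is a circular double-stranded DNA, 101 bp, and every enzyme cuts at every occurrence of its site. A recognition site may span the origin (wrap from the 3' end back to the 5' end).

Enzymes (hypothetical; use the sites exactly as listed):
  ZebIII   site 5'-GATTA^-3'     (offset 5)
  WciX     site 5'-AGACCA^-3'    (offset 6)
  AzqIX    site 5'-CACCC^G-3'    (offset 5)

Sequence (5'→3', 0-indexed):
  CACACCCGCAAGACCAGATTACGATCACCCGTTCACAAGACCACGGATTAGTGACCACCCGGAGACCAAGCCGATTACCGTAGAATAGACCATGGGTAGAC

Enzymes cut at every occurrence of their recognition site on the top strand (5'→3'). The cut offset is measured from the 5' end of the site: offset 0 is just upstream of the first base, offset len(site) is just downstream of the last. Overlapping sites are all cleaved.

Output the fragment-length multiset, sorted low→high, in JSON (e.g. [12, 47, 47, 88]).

[5,5,7,8,9,9,9,10,11,13,15]

Site scan:
  ZebIII GATTA/5: at [16, 45, 72] ⇒ [21, 50, 77]
  WciX AGACCA/6: at [10, 37, 62, 86, 97] ⇒ [2, 16, 43, 68, 92]
  AzqIX CACCCG/5: at [2, 25, 55] ⇒ [7, 30, 60]

All cut coordinates (distinct, sorted): [2, 7, 16, 21, 30, 43, 50, 60, 68, 77, 92]

Fragments:
  2→7: 5 bp
  7→16: 9 bp
  16→21: 5 bp
  21→30: 9 bp
  30→43: 13 bp
  43→50: 7 bp
  50→60: 10 bp
  60→68: 8 bp
  68→77: 9 bp
  77→92: 15 bp
  92→2 (wrap): 101-92+2 = 11 bp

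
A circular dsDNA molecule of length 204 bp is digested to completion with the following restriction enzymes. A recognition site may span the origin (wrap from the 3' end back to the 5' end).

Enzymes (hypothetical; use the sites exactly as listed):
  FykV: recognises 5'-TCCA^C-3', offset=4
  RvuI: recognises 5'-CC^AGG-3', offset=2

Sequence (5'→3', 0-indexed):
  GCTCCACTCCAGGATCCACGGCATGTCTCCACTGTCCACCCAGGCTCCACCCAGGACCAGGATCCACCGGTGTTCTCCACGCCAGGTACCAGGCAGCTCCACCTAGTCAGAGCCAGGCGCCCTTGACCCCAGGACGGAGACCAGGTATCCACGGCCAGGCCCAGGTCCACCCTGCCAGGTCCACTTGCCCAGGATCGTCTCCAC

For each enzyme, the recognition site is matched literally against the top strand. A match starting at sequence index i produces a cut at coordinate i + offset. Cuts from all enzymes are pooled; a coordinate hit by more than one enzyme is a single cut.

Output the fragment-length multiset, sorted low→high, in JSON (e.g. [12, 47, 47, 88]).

[3,3,4,4,5,6,6,7,7,7,7,7,7,7,8,8,8,9,11,12,13,13,13,13,16]

Per-enzyme occurrences:
  FykV (TCCAC, off=4): starts [2, 14, 27, 34, 45, 62, 75, 97, 147, 165, 179, 199] → cuts [6, 18, 31, 38, 49, 66, 79, 101, 151, 169, 183, 203]
  RvuI (CCAGG, off=2): starts [8, 39, 50, 56, 81, 88, 112, 128, 140, 154, 160, 174, 188] → cuts [10, 41, 52, 58, 83, 90, 114, 130, 142, 156, 162, 176, 190]

All cut coordinates (distinct, sorted): [6, 10, 18, 31, 38, 41, 49, 52, 58, 66, 79, 83, 90, 101, 114, 130, 142, 151, 156, 162, 169, 176, 183, 190, 203]

Fragment lengths:
  6→10: 4 bp
  10→18: 8 bp
  18→31: 13 bp
  31→38: 7 bp
  38→41: 3 bp
  41→49: 8 bp
  49→52: 3 bp
  52→58: 6 bp
  58→66: 8 bp
  66→79: 13 bp
  79→83: 4 bp
  83→90: 7 bp
  90→101: 11 bp
  101→114: 13 bp
  114→130: 16 bp
  130→142: 12 bp
  142→151: 9 bp
  151→156: 5 bp
  156→162: 6 bp
  162→169: 7 bp
  169→176: 7 bp
  176→183: 7 bp
  183→190: 7 bp
  190→203: 13 bp
  203→6 (wrap): 204-203+6 = 7 bp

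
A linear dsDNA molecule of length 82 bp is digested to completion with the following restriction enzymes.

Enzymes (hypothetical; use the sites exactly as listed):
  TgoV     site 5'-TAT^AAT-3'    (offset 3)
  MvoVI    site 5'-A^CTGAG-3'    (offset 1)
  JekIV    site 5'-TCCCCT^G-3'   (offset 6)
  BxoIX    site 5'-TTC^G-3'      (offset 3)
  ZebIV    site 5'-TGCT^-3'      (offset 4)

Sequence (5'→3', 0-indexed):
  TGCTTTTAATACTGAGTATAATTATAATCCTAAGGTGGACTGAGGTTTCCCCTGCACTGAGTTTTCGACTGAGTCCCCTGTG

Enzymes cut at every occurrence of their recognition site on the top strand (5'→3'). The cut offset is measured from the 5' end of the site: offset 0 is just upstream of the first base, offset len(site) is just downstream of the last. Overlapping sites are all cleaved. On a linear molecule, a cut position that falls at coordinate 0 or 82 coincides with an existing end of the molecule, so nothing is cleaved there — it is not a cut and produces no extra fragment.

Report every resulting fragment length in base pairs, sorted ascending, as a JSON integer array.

[2,3,3,4,6,7,8,10,11,14,14]

Scan for sites:
  TgoV TATAAT/3: at [16, 22] ⇒ [19, 25]
  MvoVI ACTGAG/1: at [10, 38, 55, 67] ⇒ [11, 39, 56, 68]
  JekIV TCCCCTG/6: at [47, 73] ⇒ [53, 79]
  BxoIX TTCG/3: at [63] ⇒ [66]
  ZebIV TGCT/4: at [0] ⇒ [4]

All cut coordinates (distinct, sorted): [4, 11, 19, 25, 39, 53, 56, 66, 68, 79]

Fragment lengths:
  [0,4): 4 bp
  [4,11): 7 bp
  [11,19): 8 bp
  [19,25): 6 bp
  [25,39): 14 bp
  [39,53): 14 bp
  [53,56): 3 bp
  [56,66): 10 bp
  [66,68): 2 bp
  [68,79): 11 bp
  [79,82): 3 bp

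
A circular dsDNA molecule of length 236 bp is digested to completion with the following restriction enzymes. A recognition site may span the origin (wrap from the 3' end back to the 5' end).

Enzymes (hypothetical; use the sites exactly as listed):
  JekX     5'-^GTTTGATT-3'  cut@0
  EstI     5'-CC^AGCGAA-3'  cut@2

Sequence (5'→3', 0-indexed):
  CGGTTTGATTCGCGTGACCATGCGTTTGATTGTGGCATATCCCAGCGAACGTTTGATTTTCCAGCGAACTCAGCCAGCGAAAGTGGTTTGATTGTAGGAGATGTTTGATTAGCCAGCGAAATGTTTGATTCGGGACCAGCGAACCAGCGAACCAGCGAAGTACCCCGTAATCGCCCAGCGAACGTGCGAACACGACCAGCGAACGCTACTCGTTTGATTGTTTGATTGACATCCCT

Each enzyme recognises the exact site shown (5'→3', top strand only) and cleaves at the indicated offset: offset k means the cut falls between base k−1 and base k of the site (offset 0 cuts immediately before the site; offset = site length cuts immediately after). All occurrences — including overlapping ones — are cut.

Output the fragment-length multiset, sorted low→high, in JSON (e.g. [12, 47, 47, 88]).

[7,8,8,8,8,10,12,12,13,14,15,17,19,20,21,21,23]

Per-enzyme occurrences:
  JekX GTTTGATT/0: at [2, 23, 50, 85, 102, 122, 211, 219] ⇒ [2, 23, 50, 85, 102, 122, 211, 219]
  EstI CCAGCGAA/2: at [41, 60, 73, 112, 135, 143, 151, 174, 195] ⇒ [43, 62, 75, 114, 137, 145, 153, 176, 197]

Pooled cuts: [2, 23, 43, 50, 62, 75, 85, 102, 114, 122, 137, 145, 153, 176, 197, 211, 219]

Fragment lengths:
  2→23: 21 bp
  23→43: 20 bp
  43→50: 7 bp
  50→62: 12 bp
  62→75: 13 bp
  75→85: 10 bp
  85→102: 17 bp
  102→114: 12 bp
  114→122: 8 bp
  122→137: 15 bp
  137→145: 8 bp
  145→153: 8 bp
  153→176: 23 bp
  176→197: 21 bp
  197→211: 14 bp
  211→219: 8 bp
  219→2 (wrap): 236-219+2 = 19 bp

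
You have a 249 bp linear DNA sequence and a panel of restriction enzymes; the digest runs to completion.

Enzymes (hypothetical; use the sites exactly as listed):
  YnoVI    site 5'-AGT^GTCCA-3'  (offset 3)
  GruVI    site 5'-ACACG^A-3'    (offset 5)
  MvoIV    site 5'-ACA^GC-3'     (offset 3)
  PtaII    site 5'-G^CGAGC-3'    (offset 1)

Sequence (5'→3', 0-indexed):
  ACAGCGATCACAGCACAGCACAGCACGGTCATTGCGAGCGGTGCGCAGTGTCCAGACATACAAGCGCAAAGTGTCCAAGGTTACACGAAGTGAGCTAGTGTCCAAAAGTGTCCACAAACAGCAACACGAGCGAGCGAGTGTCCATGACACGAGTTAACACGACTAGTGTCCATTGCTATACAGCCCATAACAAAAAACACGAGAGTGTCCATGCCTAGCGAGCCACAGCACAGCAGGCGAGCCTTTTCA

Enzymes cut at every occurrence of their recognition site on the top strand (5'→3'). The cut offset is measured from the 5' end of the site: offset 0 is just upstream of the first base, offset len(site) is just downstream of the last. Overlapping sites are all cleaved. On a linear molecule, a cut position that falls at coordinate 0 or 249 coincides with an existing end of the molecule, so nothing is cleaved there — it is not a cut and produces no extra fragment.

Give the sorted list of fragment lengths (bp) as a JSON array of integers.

Per-enzyme occurrences:
  YnoVI AGTGTCCA/3: at [46, 69, 96, 106, 136, 164, 203] ⇒ [49, 72, 99, 109, 139, 167, 206]
  GruVI ACACGA/5: at [82, 123, 146, 156, 196] ⇒ [87, 128, 151, 161, 201]
  MvoIV ACAGC/3: at [0, 9, 14, 19, 117, 179, 224, 229] ⇒ [3, 12, 17, 22, 120, 182, 227, 232]
  PtaII GCGAGC/1: at [33, 129, 217, 236] ⇒ [34, 130, 218, 237]

Pooled cuts: [3, 12, 17, 22, 34, 49, 72, 87, 99, 109, 120, 128, 130, 139, 151, 161, 167, 182, 201, 206, 218, 227, 232, 237]

Fragment lengths:
  [0,3): 3 bp
  [3,12): 9 bp
  [12,17): 5 bp
  [17,22): 5 bp
  [22,34): 12 bp
  [34,49): 15 bp
  [49,72): 23 bp
  [72,87): 15 bp
  [87,99): 12 bp
  [99,109): 10 bp
  [109,120): 11 bp
  [120,128): 8 bp
  [128,130): 2 bp
  [130,139): 9 bp
  [139,151): 12 bp
  [151,161): 10 bp
  [161,167): 6 bp
  [167,182): 15 bp
  [182,201): 19 bp
  [201,206): 5 bp
  [206,218): 12 bp
  [218,227): 9 bp
  [227,232): 5 bp
  [232,237): 5 bp
  [237,249): 12 bp

[2,3,5,5,5,5,5,6,8,9,9,9,10,10,11,12,12,12,12,12,15,15,15,19,23]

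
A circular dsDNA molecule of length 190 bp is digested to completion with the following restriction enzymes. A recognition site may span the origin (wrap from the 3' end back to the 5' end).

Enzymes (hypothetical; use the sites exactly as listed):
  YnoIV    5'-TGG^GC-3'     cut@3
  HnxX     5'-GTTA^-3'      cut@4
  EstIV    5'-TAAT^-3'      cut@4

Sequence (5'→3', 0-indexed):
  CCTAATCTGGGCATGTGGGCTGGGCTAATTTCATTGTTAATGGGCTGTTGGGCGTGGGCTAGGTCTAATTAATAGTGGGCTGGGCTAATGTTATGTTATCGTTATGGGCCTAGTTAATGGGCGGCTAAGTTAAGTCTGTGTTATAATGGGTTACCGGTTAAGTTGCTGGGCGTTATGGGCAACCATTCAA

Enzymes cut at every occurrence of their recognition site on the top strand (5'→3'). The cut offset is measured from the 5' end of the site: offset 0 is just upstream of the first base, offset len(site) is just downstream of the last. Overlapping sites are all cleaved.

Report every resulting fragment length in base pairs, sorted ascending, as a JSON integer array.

[2,2,2,2,3,3,4,4,4,4,5,5,5,5,6,6,6,6,6,6,7,8,8,9,9,10,11,12,12,18]

Per-enzyme occurrences:
  YnoIV TGGGC/3: at [7, 15, 20, 40, 48, 54, 75, 80, 104, 117, 166, 175] ⇒ [10, 18, 23, 43, 51, 57, 78, 83, 107, 120, 169, 178]
  HnxX GTTA/4: at [35, 89, 94, 100, 112, 128, 139, 149, 156, 171] ⇒ [39, 93, 98, 104, 116, 132, 143, 153, 160, 175]
  EstIV TAAT/4: at [2, 25, 37, 65, 69, 85, 114, 143] ⇒ [6, 29, 41, 69, 73, 89, 118, 147]

All cut coordinates (distinct, sorted): [6, 10, 18, 23, 29, 39, 41, 43, 51, 57, 69, 73, 78, 83, 89, 93, 98, 104, 107, 116, 118, 120, 132, 143, 147, 153, 160, 169, 175, 178]

Fragment lengths:
  6→10: 4 bp
  10→18: 8 bp
  18→23: 5 bp
  23→29: 6 bp
  29→39: 10 bp
  39→41: 2 bp
  41→43: 2 bp
  43→51: 8 bp
  51→57: 6 bp
  57→69: 12 bp
  69→73: 4 bp
  73→78: 5 bp
  78→83: 5 bp
  83→89: 6 bp
  89→93: 4 bp
  93→98: 5 bp
  98→104: 6 bp
  104→107: 3 bp
  107→116: 9 bp
  116→118: 2 bp
  118→120: 2 bp
  120→132: 12 bp
  132→143: 11 bp
  143→147: 4 bp
  147→153: 6 bp
  153→160: 7 bp
  160→169: 9 bp
  169→175: 6 bp
  175→178: 3 bp
  178→6 (wrap): 190-178+6 = 18 bp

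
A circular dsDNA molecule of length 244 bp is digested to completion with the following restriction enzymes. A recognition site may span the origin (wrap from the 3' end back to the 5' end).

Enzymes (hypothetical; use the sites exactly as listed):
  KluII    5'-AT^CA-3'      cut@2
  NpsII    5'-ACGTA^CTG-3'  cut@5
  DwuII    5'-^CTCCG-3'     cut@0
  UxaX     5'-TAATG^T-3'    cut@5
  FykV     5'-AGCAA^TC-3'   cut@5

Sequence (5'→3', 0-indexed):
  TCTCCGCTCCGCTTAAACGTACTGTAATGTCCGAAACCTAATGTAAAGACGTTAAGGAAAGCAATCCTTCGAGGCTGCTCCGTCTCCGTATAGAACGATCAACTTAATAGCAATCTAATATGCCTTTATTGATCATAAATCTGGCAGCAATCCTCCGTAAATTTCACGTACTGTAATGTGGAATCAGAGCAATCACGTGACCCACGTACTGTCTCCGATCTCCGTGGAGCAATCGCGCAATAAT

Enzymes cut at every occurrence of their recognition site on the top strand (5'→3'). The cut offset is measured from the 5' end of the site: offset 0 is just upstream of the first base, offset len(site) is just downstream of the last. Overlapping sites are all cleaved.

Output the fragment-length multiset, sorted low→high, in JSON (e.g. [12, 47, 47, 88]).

Site scan:
  KluII ATCA/2: at [97, 131, 182, 191] ⇒ [99, 133, 184, 193]
  NpsII ACGTACTG/5: at [16, 165, 203] ⇒ [21, 170, 208]
  DwuII CTCCG/0: at [1, 6, 77, 83, 152, 212, 219] ⇒ [1, 6, 77, 83, 152, 212, 219]
  UxaX TAATGT/5: at [24, 38, 173] ⇒ [29, 43, 178]
  FykV AGCAATC/5: at [59, 108, 145, 187, 227] ⇒ [64, 113, 150, 192, 232]

Pooled cuts: [1, 6, 21, 29, 43, 64, 77, 83, 99, 113, 133, 150, 152, 170, 178, 184, 192, 193, 208, 212, 219, 232]

Fragments:
  1→6: 5 bp
  6→21: 15 bp
  21→29: 8 bp
  29→43: 14 bp
  43→64: 21 bp
  64→77: 13 bp
  77→83: 6 bp
  83→99: 16 bp
  99→113: 14 bp
  113→133: 20 bp
  133→150: 17 bp
  150→152: 2 bp
  152→170: 18 bp
  170→178: 8 bp
  178→184: 6 bp
  184→192: 8 bp
  192→193: 1 bp
  193→208: 15 bp
  208→212: 4 bp
  212→219: 7 bp
  219→232: 13 bp
  232→1 (wrap): 244-232+1 = 13 bp

[1,2,4,5,6,6,7,8,8,8,13,13,13,14,14,15,15,16,17,18,20,21]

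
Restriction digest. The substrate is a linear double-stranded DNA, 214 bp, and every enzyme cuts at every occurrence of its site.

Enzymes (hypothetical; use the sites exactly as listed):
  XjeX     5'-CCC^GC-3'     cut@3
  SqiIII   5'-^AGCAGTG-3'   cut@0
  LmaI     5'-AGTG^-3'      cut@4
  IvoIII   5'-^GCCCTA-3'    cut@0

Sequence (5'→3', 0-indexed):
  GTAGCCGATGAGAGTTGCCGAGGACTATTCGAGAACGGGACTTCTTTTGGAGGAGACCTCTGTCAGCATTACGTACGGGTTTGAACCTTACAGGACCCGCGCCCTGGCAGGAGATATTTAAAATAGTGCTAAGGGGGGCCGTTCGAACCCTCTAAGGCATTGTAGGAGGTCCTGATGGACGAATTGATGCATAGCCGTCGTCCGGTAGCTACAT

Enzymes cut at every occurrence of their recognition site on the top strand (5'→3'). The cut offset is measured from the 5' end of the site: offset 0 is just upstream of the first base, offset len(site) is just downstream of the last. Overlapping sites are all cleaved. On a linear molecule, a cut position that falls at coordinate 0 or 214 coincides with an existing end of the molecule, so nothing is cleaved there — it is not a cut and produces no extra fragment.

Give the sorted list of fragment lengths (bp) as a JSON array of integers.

[30,86,98]

Site scan:
  XjeX (CCCGC, off=3): starts [95] → cuts [98]
  SqiIII (AGCAGTG, off=0): no sites
  LmaI (AGTG, off=4): starts [124] → cuts [128]
  IvoIII (GCCCTA, off=0): no sites

Pooled cuts: [98, 128]

Fragment lengths:
  [0,98): 98 bp
  [98,128): 30 bp
  [128,214): 86 bp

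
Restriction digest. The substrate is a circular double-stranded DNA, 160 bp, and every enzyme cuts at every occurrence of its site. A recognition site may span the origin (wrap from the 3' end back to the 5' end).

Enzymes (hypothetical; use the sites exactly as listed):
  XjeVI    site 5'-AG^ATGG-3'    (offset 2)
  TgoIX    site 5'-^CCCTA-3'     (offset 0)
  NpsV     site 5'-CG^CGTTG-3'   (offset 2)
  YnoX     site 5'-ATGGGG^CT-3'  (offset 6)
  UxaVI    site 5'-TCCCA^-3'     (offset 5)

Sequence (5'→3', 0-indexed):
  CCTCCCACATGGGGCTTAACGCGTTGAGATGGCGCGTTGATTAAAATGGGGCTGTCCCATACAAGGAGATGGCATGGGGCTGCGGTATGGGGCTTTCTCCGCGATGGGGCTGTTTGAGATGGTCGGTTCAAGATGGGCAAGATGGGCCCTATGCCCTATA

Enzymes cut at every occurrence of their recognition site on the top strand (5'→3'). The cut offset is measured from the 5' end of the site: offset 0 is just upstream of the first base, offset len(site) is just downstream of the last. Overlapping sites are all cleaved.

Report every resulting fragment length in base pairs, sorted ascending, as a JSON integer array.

Site scan:
  XjeVI (AGATGG, off=2): starts [26, 66, 116, 130, 139] → cuts [28, 68, 118, 132, 141]
  TgoIX (CCCTA, off=0): starts [146, 153] → cuts [146, 153]
  NpsV (CGCGTTG, off=2): starts [19, 32] → cuts [21, 34]
  YnoX (ATGGGGCT, off=6): starts [8, 45, 73, 86, 103] → cuts [14, 51, 79, 92, 109]
  UxaVI (TCCCA, off=5): starts [2, 54] → cuts [7, 59]

Pooled cuts: [7, 14, 21, 28, 34, 51, 59, 68, 79, 92, 109, 118, 132, 141, 146, 153]

Fragment lengths:
  7→14: 7 bp
  14→21: 7 bp
  21→28: 7 bp
  28→34: 6 bp
  34→51: 17 bp
  51→59: 8 bp
  59→68: 9 bp
  68→79: 11 bp
  79→92: 13 bp
  92→109: 17 bp
  109→118: 9 bp
  118→132: 14 bp
  132→141: 9 bp
  141→146: 5 bp
  146→153: 7 bp
  153→7 (wrap): 160-153+7 = 14 bp

[5,6,7,7,7,7,8,9,9,9,11,13,14,14,17,17]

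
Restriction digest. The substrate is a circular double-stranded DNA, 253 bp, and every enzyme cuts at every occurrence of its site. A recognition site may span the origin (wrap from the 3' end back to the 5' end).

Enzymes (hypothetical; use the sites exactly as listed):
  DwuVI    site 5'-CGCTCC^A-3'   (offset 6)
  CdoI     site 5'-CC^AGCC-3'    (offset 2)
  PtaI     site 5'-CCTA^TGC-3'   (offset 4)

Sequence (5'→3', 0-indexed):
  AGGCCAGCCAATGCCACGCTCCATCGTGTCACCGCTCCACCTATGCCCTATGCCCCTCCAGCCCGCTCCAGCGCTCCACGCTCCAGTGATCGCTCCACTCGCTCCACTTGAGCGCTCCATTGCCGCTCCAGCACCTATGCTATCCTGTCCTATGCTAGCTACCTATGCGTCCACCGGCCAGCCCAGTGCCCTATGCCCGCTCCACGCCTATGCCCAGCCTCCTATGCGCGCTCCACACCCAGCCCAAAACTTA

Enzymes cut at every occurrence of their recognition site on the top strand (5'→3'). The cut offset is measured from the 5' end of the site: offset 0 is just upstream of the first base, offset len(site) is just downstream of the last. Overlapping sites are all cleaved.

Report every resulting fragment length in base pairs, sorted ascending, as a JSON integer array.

Site scan:
  DwuVI CGCTCCA/6: at [16, 32, 63, 71, 78, 90, 99, 112, 123, 197, 228] ⇒ [22, 38, 69, 77, 84, 96, 105, 118, 129, 203, 234]
  CdoI CCAGCC/2: at [3, 57, 177, 213, 238] ⇒ [5, 59, 179, 215, 240]
  PtaI CCTATGC/4: at [39, 46, 133, 148, 161, 189, 206, 220] ⇒ [43, 50, 137, 152, 165, 193, 210, 224]

Pooled cuts: [5, 22, 38, 43, 50, 59, 69, 77, 84, 96, 105, 118, 129, 137, 152, 165, 179, 193, 203, 210, 215, 224, 234, 240]

Fragments:
  5→22: 17 bp
  22→38: 16 bp
  38→43: 5 bp
  43→50: 7 bp
  50→59: 9 bp
  59→69: 10 bp
  69→77: 8 bp
  77→84: 7 bp
  84→96: 12 bp
  96→105: 9 bp
  105→118: 13 bp
  118→129: 11 bp
  129→137: 8 bp
  137→152: 15 bp
  152→165: 13 bp
  165→179: 14 bp
  179→193: 14 bp
  193→203: 10 bp
  203→210: 7 bp
  210→215: 5 bp
  215→224: 9 bp
  224→234: 10 bp
  234→240: 6 bp
  240→5 (wrap): 253-240+5 = 18 bp

[5,5,6,7,7,7,8,8,9,9,9,10,10,10,11,12,13,13,14,14,15,16,17,18]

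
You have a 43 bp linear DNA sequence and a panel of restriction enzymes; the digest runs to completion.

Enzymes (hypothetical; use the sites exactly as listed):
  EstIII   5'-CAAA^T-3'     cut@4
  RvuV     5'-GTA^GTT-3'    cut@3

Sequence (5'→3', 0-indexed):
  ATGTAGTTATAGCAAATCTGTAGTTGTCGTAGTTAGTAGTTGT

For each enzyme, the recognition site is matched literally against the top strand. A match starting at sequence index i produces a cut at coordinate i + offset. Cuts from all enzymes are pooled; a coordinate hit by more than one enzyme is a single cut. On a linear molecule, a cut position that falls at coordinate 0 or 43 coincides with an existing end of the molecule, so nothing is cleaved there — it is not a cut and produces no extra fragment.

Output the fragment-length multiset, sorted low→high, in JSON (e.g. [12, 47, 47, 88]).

Per-enzyme occurrences:
  EstIII (CAAAT, off=4): starts [12] → cuts [16]
  RvuV (GTAGTT, off=3): starts [2, 19, 28, 35] → cuts [5, 22, 31, 38]

All cut coordinates (distinct, sorted): [5, 16, 22, 31, 38]

Fragments:
  [0,5): 5 bp
  [5,16): 11 bp
  [16,22): 6 bp
  [22,31): 9 bp
  [31,38): 7 bp
  [38,43): 5 bp

[5,5,6,7,9,11]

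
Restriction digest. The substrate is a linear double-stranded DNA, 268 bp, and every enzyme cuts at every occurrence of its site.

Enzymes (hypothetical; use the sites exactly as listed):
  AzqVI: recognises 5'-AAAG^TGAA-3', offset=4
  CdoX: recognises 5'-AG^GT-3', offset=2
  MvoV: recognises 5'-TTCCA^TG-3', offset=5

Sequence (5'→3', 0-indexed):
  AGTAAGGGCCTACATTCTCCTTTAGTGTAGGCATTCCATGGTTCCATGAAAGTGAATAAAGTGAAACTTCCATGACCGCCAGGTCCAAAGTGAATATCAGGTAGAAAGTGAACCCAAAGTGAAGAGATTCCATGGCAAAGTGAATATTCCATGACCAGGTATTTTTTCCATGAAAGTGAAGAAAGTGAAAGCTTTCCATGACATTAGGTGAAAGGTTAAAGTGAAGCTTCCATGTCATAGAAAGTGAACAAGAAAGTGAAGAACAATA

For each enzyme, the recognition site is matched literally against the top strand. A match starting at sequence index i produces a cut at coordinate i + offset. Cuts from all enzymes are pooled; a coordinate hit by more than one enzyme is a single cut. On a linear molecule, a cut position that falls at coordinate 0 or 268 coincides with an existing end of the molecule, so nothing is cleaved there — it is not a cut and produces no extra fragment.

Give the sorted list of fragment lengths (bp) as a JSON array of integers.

[6,6,7,7,7,8,8,8,8,9,9,9,10,10,11,11,11,11,12,12,12,12,13,13,38]

Scan for sites:
  AzqVI (AAAGTGAA, off=4): starts [48, 57, 86, 104, 115, 136, 172, 181, 217, 240, 252] → cuts [52, 61, 90, 108, 119, 140, 176, 185, 221, 244, 256]
  CdoX (AGGT, off=2): starts [80, 98, 156, 205, 212] → cuts [82, 100, 158, 207, 214]
  MvoV (TTCCATG, off=5): starts [33, 41, 67, 127, 146, 165, 193, 227] → cuts [38, 46, 72, 132, 151, 170, 198, 232]

Pooled cuts: [38, 46, 52, 61, 72, 82, 90, 100, 108, 119, 132, 140, 151, 158, 170, 176, 185, 198, 207, 214, 221, 232, 244, 256]

Fragments:
  [0,38): 38 bp
  [38,46): 8 bp
  [46,52): 6 bp
  [52,61): 9 bp
  [61,72): 11 bp
  [72,82): 10 bp
  [82,90): 8 bp
  [90,100): 10 bp
  [100,108): 8 bp
  [108,119): 11 bp
  [119,132): 13 bp
  [132,140): 8 bp
  [140,151): 11 bp
  [151,158): 7 bp
  [158,170): 12 bp
  [170,176): 6 bp
  [176,185): 9 bp
  [185,198): 13 bp
  [198,207): 9 bp
  [207,214): 7 bp
  [214,221): 7 bp
  [221,232): 11 bp
  [232,244): 12 bp
  [244,256): 12 bp
  [256,268): 12 bp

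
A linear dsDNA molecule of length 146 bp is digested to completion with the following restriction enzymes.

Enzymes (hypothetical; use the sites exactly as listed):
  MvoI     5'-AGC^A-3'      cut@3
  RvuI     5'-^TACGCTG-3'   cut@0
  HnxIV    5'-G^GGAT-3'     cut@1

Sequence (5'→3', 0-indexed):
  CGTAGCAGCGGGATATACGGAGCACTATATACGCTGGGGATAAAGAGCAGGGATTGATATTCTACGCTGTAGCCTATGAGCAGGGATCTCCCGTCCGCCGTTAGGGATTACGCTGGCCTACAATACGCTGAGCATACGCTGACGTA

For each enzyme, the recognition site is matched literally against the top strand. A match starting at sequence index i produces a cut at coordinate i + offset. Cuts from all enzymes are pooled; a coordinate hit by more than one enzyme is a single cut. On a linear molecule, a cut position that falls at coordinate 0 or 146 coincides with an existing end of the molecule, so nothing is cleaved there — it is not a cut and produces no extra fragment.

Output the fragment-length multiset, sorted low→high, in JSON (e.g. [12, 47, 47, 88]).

[1,2,2,4,4,6,6,8,10,11,12,12,13,15,19,21]

Per-enzyme occurrences:
  MvoI AGCA/3: at [3, 20, 45, 78, 130] ⇒ [6, 23, 48, 81, 133]
  RvuI TACGCTG/0: at [29, 62, 108, 123, 134] ⇒ [29, 62, 108, 123, 134]
  HnxIV GGGAT/1: at [9, 36, 49, 82, 103] ⇒ [10, 37, 50, 83, 104]

Pooled cuts: [6, 10, 23, 29, 37, 48, 50, 62, 81, 83, 104, 108, 123, 133, 134]

Fragments:
  [0,6): 6 bp
  [6,10): 4 bp
  [10,23): 13 bp
  [23,29): 6 bp
  [29,37): 8 bp
  [37,48): 11 bp
  [48,50): 2 bp
  [50,62): 12 bp
  [62,81): 19 bp
  [81,83): 2 bp
  [83,104): 21 bp
  [104,108): 4 bp
  [108,123): 15 bp
  [123,133): 10 bp
  [133,134): 1 bp
  [134,146): 12 bp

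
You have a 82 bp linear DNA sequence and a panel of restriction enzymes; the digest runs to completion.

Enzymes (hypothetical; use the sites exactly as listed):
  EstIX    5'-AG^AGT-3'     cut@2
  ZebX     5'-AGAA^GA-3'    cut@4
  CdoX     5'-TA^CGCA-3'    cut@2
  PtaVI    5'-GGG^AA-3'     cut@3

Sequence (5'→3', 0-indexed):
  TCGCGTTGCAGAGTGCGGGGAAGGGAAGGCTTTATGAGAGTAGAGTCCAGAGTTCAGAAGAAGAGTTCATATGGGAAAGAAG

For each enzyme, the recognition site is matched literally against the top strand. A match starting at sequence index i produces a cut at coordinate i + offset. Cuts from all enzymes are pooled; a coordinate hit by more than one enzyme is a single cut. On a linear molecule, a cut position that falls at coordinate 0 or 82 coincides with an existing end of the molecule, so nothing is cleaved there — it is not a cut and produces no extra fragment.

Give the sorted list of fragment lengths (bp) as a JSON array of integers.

[1,3,5,5,7,7,9,9,11,12,13]

Site scan:
  EstIX (AGAGT, off=2): starts [9, 36, 41, 48, 61] → cuts [11, 38, 43, 50, 63]
  ZebX (AGAAGA, off=4): starts [55, 58] → cuts [59, 62]
  CdoX (TACGCA, off=2): no sites
  PtaVI (GGGAA, off=3): starts [17, 22, 72] → cuts [20, 25, 75]

All cut coordinates (distinct, sorted): [11, 20, 25, 38, 43, 50, 59, 62, 63, 75]

Fragment lengths:
  [0,11): 11 bp
  [11,20): 9 bp
  [20,25): 5 bp
  [25,38): 13 bp
  [38,43): 5 bp
  [43,50): 7 bp
  [50,59): 9 bp
  [59,62): 3 bp
  [62,63): 1 bp
  [63,75): 12 bp
  [75,82): 7 bp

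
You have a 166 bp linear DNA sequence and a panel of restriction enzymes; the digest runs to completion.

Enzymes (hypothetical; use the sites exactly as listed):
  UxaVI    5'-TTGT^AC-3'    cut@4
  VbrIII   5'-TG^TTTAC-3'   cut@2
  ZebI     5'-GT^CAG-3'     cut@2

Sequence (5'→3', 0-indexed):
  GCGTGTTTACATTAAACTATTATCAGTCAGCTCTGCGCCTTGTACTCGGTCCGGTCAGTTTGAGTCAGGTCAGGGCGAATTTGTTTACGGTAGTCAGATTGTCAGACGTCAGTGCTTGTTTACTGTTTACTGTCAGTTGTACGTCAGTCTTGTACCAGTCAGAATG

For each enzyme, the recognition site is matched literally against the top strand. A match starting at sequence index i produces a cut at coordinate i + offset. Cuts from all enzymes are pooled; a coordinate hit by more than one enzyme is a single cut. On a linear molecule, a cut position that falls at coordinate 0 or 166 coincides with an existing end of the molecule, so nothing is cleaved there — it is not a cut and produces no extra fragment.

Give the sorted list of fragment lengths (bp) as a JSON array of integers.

[4,5,5,6,7,7,7,7,8,8,9,9,10,11,12,13,16,22]

Per-enzyme occurrences:
  UxaVI TTGTAC/4: at [39, 136, 149] ⇒ [43, 140, 153]
  VbrIII TGTTTAC/2: at [3, 81, 116, 123] ⇒ [5, 83, 118, 125]
  ZebI GTCAG/2: at [25, 53, 63, 68, 92, 100, 107, 131, 142, 157] ⇒ [27, 55, 65, 70, 94, 102, 109, 133, 144, 159]

Pooled cuts: [5, 27, 43, 55, 65, 70, 83, 94, 102, 109, 118, 125, 133, 140, 144, 153, 159]

Fragment lengths:
  [0,5): 5 bp
  [5,27): 22 bp
  [27,43): 16 bp
  [43,55): 12 bp
  [55,65): 10 bp
  [65,70): 5 bp
  [70,83): 13 bp
  [83,94): 11 bp
  [94,102): 8 bp
  [102,109): 7 bp
  [109,118): 9 bp
  [118,125): 7 bp
  [125,133): 8 bp
  [133,140): 7 bp
  [140,144): 4 bp
  [144,153): 9 bp
  [153,159): 6 bp
  [159,166): 7 bp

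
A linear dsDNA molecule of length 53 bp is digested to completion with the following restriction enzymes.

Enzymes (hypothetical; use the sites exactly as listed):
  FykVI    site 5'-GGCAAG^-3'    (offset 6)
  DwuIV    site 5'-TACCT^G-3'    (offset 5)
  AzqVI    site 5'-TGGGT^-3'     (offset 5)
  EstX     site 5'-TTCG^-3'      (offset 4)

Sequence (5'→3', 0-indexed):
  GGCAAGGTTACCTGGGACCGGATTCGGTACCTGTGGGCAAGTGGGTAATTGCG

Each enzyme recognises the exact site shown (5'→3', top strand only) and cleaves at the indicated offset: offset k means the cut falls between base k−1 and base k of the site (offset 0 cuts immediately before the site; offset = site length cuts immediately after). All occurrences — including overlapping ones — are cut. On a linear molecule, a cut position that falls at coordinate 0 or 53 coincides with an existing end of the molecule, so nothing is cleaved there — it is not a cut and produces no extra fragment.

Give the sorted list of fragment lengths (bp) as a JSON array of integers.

[5,6,6,7,7,9,13]

Scan for sites:
  FykVI GGCAAG/6: at [0, 35] ⇒ [6, 41]
  DwuIV TACCTG/5: at [8, 27] ⇒ [13, 32]
  AzqVI TGGGT/5: at [41] ⇒ [46]
  EstX TTCG/4: at [22] ⇒ [26]

Pooled cuts: [6, 13, 26, 32, 41, 46]

Fragments:
  [0,6): 6 bp
  [6,13): 7 bp
  [13,26): 13 bp
  [26,32): 6 bp
  [32,41): 9 bp
  [41,46): 5 bp
  [46,53): 7 bp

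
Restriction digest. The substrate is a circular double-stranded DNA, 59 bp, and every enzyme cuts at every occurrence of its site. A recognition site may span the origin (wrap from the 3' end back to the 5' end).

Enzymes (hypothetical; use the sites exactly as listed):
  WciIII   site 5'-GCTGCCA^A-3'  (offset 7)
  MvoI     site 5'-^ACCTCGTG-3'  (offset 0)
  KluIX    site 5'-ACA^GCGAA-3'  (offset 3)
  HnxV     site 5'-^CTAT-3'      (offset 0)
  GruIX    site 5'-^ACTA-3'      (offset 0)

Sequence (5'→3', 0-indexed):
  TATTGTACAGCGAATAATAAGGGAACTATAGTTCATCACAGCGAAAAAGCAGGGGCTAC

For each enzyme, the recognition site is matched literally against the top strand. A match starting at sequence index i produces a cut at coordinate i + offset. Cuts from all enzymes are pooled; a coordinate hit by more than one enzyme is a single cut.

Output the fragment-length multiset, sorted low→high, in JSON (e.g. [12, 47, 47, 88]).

[1,1,10,15,15,17]

Scan for sites:
  WciIII (GCTGCCAA, off=7): no sites
  MvoI (ACCTCGTG, off=0): no sites
  KluIX (ACAGCGAA, off=3): starts [6, 37] → cuts [9, 40]
  HnxV (CTAT, off=0): starts [25, 58] → cuts [25, 58]
  GruIX (ACTA, off=0): starts [24, 57] → cuts [24, 57]

All cut coordinates (distinct, sorted): [9, 24, 25, 40, 57, 58]

Fragment lengths:
  9→24: 15 bp
  24→25: 1 bp
  25→40: 15 bp
  40→57: 17 bp
  57→58: 1 bp
  58→9 (wrap): 59-58+9 = 10 bp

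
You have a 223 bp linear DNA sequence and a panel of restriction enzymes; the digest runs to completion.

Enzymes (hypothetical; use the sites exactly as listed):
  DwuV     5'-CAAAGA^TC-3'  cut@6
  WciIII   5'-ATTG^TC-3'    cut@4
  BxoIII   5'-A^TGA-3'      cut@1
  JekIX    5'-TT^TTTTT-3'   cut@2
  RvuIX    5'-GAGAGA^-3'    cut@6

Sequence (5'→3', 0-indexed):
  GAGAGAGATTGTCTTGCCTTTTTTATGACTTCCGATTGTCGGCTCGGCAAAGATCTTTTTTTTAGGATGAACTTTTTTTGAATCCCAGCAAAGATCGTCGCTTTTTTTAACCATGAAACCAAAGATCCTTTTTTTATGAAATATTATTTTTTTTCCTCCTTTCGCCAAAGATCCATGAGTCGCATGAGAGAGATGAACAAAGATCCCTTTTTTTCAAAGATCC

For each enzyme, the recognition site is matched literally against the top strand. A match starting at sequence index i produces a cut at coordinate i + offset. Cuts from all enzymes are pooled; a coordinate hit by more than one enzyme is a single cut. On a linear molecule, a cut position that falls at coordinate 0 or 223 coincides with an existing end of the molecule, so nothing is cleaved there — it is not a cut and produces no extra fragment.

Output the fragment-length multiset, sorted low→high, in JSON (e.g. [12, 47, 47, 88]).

Scan for sites:
  DwuV CAAAGATC/6: at [47, 88, 119, 165, 197, 214] ⇒ [53, 94, 125, 171, 203, 220]
  WciIII ATTGTC/4: at [7, 34] ⇒ [11, 38]
  BxoIII ATGA/1: at [24, 66, 112, 135, 174, 183, 192] ⇒ [25, 67, 113, 136, 175, 184, 193]
  JekIX TTTTTTT/2: at [55, 56, 72, 101, 128, 146, 147, 207] ⇒ [57, 58, 74, 103, 130, 148, 149, 209]
  RvuIX GAGAGA/6: at [0, 2, 185, 187] ⇒ [6, 8, 191, 193]

Pooled cuts: [6, 8, 11, 25, 38, 53, 57, 58, 67, 74, 94, 103, 113, 125, 130, 136, 148, 149, 171, 175, 184, 191, 193, 203, 209, 220]

Fragments:
  [0,6): 6 bp
  [6,8): 2 bp
  [8,11): 3 bp
  [11,25): 14 bp
  [25,38): 13 bp
  [38,53): 15 bp
  [53,57): 4 bp
  [57,58): 1 bp
  [58,67): 9 bp
  [67,74): 7 bp
  [74,94): 20 bp
  [94,103): 9 bp
  [103,113): 10 bp
  [113,125): 12 bp
  [125,130): 5 bp
  [130,136): 6 bp
  [136,148): 12 bp
  [148,149): 1 bp
  [149,171): 22 bp
  [171,175): 4 bp
  [175,184): 9 bp
  [184,191): 7 bp
  [191,193): 2 bp
  [193,203): 10 bp
  [203,209): 6 bp
  [209,220): 11 bp
  [220,223): 3 bp

[1,1,2,2,3,3,4,4,5,6,6,6,7,7,9,9,9,10,10,11,12,12,13,14,15,20,22]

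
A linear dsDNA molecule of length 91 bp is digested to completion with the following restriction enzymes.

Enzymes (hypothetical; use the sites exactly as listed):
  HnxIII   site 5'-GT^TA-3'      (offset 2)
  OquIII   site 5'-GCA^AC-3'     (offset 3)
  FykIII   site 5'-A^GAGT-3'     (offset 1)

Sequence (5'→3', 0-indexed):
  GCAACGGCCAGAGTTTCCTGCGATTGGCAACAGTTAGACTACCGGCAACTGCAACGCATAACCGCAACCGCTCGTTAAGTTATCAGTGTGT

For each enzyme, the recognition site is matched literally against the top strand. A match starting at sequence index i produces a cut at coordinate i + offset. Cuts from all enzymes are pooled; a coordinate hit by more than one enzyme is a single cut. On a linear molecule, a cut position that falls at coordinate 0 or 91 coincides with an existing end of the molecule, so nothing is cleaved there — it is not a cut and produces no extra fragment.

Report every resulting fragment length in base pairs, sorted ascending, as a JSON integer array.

[3,5,5,6,7,9,11,13,13,19]

Per-enzyme occurrences:
  HnxIII GTTA/2: at [32, 73, 78] ⇒ [34, 75, 80]
  OquIII GCAAC/3: at [0, 26, 44, 50, 63] ⇒ [3, 29, 47, 53, 66]
  FykIII AGAGT/1: at [9] ⇒ [10]

All cut coordinates (distinct, sorted): [3, 10, 29, 34, 47, 53, 66, 75, 80]

Fragment lengths:
  [0,3): 3 bp
  [3,10): 7 bp
  [10,29): 19 bp
  [29,34): 5 bp
  [34,47): 13 bp
  [47,53): 6 bp
  [53,66): 13 bp
  [66,75): 9 bp
  [75,80): 5 bp
  [80,91): 11 bp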